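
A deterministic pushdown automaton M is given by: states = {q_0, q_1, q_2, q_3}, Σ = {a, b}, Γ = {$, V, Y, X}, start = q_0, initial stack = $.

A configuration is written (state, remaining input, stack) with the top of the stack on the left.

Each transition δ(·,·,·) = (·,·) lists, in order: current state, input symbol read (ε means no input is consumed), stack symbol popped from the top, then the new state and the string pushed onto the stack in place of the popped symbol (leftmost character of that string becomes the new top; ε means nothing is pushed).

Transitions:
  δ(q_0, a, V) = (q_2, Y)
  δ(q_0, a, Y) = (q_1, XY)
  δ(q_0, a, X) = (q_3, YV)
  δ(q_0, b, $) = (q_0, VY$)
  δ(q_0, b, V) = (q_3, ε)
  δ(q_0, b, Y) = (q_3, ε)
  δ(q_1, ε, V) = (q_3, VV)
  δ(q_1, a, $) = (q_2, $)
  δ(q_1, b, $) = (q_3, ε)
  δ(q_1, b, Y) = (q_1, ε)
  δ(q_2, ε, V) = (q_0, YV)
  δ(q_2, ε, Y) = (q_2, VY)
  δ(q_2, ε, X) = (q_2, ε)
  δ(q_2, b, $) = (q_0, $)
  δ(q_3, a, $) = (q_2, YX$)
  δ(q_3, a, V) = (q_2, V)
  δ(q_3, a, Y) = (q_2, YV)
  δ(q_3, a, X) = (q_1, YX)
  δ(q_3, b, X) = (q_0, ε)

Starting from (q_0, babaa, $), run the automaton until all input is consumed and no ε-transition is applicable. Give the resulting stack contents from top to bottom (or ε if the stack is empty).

XYVYY$

(q_0, babaa, $)
  read b, top $: go to q_0, push VY$ → (q_0, abaa, VY$)
  read a, top V: go to q_2, push Y → (q_2, baa, YY$)
  ε-move, top Y: go to q_2, push VY → (q_2, baa, VYY$)
  ε-move, top V: go to q_0, push YV → (q_0, baa, YVYY$)
  read b, top Y: go to q_3, push ε → (q_3, aa, VYY$)
  read a, top V: go to q_2, push V → (q_2, a, VYY$)
  ε-move, top V: go to q_0, push YV → (q_0, a, YVYY$)
  read a, top Y: go to q_1, push XY → (q_1, ε, XYVYY$)
All input consumed in state q_1 with stack XYVYY$.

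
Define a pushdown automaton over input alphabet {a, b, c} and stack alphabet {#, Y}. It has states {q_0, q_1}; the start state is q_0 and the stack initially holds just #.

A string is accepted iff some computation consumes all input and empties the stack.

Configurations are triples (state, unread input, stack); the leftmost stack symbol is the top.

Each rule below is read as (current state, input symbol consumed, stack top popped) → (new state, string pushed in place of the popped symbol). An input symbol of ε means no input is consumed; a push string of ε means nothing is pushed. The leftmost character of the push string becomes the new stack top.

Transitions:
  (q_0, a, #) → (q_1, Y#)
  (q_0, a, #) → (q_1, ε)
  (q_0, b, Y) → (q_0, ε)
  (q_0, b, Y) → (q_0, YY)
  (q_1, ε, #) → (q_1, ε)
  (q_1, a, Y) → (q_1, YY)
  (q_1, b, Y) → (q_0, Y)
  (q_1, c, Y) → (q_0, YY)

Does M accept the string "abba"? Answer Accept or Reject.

Accept

One accepting computation: (q_0, abba, #) ⊢ (q_1, bba, Y#) ⊢ (q_0, ba, Y#) ⊢ (q_0, a, #) ⊢ (q_1, ε, ε)
All input consumed and the stack is empty.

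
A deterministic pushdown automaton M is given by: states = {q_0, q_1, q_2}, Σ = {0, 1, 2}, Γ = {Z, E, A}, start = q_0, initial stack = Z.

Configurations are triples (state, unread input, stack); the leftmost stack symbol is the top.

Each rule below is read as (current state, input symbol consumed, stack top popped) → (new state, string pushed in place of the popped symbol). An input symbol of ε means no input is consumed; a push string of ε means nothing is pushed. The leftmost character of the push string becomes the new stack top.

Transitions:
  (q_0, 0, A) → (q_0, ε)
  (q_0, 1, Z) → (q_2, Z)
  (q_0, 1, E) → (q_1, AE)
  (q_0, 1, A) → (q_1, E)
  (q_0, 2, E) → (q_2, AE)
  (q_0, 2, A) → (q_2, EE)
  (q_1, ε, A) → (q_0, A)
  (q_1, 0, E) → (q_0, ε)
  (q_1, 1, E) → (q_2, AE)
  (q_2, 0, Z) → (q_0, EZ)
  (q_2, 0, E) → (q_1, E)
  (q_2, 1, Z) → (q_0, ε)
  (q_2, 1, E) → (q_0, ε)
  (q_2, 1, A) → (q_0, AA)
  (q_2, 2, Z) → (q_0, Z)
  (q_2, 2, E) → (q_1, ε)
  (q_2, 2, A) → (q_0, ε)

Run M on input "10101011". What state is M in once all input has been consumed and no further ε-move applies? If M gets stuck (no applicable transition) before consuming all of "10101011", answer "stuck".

(q_0, 10101011, Z) ⊢ (q_2, 0101011, Z) ⊢ (q_0, 101011, EZ) ⊢ (q_1, 01011, AEZ) ⊢ (q_0, 01011, AEZ) ⊢ (q_0, 1011, EZ) ⊢ (q_1, 011, AEZ) ⊢ (q_0, 011, AEZ) ⊢ (q_0, 11, EZ) ⊢ (q_1, 1, AEZ) ⊢ (q_0, 1, AEZ) ⊢ (q_1, ε, EEZ)
All input consumed; M is in state q_1.

q_1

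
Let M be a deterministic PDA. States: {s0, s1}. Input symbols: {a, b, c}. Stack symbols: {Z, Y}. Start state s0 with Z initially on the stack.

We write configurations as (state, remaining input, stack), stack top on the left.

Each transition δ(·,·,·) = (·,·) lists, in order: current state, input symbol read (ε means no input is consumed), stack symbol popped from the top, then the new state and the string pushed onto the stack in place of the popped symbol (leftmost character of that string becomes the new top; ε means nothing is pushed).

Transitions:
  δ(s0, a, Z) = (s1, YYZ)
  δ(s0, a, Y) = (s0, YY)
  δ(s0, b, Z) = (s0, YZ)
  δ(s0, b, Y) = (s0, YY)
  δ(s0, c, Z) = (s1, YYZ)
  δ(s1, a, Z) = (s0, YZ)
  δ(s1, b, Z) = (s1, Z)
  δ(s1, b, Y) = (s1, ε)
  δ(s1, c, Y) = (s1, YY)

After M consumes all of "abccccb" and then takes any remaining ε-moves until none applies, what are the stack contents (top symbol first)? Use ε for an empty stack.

YYYYZ

(s0, abccccb, Z)
  read a, top Z: go to s1, push YYZ → (s1, bccccb, YYZ)
  read b, top Y: go to s1, push ε → (s1, ccccb, YZ)
  read c, top Y: go to s1, push YY → (s1, cccb, YYZ)
  read c, top Y: go to s1, push YY → (s1, ccb, YYYZ)
  read c, top Y: go to s1, push YY → (s1, cb, YYYYZ)
  read c, top Y: go to s1, push YY → (s1, b, YYYYYZ)
  read b, top Y: go to s1, push ε → (s1, ε, YYYYZ)
All input consumed in state s1 with stack YYYYZ.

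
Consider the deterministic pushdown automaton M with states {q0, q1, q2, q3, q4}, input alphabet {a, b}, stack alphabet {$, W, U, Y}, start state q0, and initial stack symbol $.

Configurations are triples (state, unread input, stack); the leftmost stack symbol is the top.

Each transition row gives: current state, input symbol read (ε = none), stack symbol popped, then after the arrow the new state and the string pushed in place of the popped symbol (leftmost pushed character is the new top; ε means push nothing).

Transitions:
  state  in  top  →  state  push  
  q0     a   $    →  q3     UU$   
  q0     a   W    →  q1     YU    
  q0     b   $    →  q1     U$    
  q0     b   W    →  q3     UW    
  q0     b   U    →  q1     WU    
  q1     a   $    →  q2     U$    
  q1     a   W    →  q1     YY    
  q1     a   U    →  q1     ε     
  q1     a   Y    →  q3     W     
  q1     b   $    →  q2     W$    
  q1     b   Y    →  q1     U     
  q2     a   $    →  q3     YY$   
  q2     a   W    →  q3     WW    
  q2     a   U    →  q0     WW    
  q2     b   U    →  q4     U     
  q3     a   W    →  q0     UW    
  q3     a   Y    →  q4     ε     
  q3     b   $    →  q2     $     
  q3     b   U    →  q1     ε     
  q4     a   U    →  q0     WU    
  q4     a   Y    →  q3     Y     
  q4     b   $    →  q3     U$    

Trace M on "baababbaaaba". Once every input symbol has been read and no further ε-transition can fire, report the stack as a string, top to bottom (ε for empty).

YYUWYU$

(q0, baababbaaaba, $)
  read b, top $: go to q1, push U$ → (q1, aababbaaaba, U$)
  read a, top U: go to q1, push ε → (q1, ababbaaaba, $)
  read a, top $: go to q2, push U$ → (q2, babbaaaba, U$)
  read b, top U: go to q4, push U → (q4, abbaaaba, U$)
  read a, top U: go to q0, push WU → (q0, bbaaaba, WU$)
  read b, top W: go to q3, push UW → (q3, baaaba, UWU$)
  read b, top U: go to q1, push ε → (q1, aaaba, WU$)
  read a, top W: go to q1, push YY → (q1, aaba, YYU$)
  read a, top Y: go to q3, push W → (q3, aba, WYU$)
  read a, top W: go to q0, push UW → (q0, ba, UWYU$)
  read b, top U: go to q1, push WU → (q1, a, WUWYU$)
  read a, top W: go to q1, push YY → (q1, ε, YYUWYU$)
All input consumed in state q1 with stack YYUWYU$.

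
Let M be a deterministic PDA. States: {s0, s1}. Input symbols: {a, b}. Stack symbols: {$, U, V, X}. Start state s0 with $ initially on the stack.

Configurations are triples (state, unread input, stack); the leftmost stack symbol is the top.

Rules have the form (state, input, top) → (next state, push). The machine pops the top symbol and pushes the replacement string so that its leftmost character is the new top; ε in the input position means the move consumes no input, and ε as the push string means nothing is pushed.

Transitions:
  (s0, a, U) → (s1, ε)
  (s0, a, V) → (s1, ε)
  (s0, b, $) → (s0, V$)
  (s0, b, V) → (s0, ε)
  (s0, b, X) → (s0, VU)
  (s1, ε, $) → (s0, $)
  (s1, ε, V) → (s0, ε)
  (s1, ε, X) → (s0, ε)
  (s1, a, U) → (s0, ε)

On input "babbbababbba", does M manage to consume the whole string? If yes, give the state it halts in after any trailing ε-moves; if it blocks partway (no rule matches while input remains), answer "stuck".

s0

(s0, babbbababbba, $) ⊢ (s0, abbbababbba, V$) ⊢ (s1, bbbababbba, $) ⊢ (s0, bbbababbba, $) ⊢ (s0, bbababbba, V$) ⊢ (s0, bababbba, $) ⊢ (s0, ababbba, V$) ⊢ (s1, babbba, $) ⊢ (s0, babbba, $) ⊢ (s0, abbba, V$) ⊢ (s1, bbba, $) ⊢ (s0, bbba, $) ⊢ (s0, bba, V$) ⊢ (s0, ba, $) ⊢ (s0, a, V$) ⊢ (s1, ε, $) ⊢ (s0, ε, $)
All input consumed; M is in state s0.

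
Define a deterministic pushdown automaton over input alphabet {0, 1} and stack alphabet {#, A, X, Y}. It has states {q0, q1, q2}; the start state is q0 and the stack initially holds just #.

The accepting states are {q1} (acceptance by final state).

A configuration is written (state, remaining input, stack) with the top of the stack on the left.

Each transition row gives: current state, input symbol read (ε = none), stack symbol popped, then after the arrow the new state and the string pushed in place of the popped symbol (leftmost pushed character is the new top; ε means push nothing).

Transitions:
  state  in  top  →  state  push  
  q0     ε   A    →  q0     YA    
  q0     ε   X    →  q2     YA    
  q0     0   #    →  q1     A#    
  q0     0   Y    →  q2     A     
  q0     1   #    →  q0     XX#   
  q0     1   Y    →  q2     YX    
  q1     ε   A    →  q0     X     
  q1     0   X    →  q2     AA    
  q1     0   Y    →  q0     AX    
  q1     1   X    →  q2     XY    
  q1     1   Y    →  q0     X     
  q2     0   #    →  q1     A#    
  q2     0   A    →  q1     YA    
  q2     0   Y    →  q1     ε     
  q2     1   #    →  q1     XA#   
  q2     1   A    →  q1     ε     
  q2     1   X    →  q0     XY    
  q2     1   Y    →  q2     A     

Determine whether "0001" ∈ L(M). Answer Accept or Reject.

Reject

(q0, 0001, #)
  read 0, top #: go to q1, push A# → (q1, 001, A#)
  ε-move, top A: go to q0, push X → (q0, 001, X#)
  ε-move, top X: go to q2, push YA → (q2, 001, YA#)
  read 0, top Y: go to q1, push ε → (q1, 01, A#)
  ε-move, top A: go to q0, push X → (q0, 01, X#)
  ε-move, top X: go to q2, push YA → (q2, 01, YA#)
  read 0, top Y: go to q1, push ε → (q1, 1, A#)
  ε-move, top A: go to q0, push X → (q0, 1, X#)
  ε-move, top X: go to q2, push YA → (q2, 1, YA#)
  read 1, top Y: go to q2, push A → (q2, ε, AA#)
All input consumed; state q2 ∉ F and no further ε-move applies.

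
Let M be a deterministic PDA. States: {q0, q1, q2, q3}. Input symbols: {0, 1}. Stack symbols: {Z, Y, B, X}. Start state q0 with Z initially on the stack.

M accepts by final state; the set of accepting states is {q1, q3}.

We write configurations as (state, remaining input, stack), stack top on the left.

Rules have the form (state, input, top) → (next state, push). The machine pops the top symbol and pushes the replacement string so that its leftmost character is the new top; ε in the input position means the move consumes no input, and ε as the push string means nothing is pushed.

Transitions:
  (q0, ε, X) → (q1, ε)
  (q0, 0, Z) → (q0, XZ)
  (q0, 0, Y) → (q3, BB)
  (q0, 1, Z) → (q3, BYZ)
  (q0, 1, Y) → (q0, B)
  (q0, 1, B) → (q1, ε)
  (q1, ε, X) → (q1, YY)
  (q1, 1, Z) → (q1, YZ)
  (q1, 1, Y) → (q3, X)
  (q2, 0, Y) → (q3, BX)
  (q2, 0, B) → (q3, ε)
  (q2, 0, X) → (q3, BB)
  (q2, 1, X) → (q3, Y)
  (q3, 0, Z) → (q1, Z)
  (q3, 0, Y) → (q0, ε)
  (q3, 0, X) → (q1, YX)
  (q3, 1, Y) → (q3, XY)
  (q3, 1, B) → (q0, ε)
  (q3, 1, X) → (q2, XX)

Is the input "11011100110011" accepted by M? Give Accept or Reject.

Reject

(q0, 11011100110011, Z)
  read 1, top Z: go to q3, push BYZ → (q3, 1011100110011, BYZ)
  read 1, top B: go to q0, push ε → (q0, 011100110011, YZ)
  read 0, top Y: go to q3, push BB → (q3, 11100110011, BBZ)
  read 1, top B: go to q0, push ε → (q0, 1100110011, BZ)
  read 1, top B: go to q1, push ε → (q1, 100110011, Z)
  read 1, top Z: go to q1, push YZ → (q1, 00110011, YZ)
No transition applies at (q1, 00110011, YZ); input not fully consumed.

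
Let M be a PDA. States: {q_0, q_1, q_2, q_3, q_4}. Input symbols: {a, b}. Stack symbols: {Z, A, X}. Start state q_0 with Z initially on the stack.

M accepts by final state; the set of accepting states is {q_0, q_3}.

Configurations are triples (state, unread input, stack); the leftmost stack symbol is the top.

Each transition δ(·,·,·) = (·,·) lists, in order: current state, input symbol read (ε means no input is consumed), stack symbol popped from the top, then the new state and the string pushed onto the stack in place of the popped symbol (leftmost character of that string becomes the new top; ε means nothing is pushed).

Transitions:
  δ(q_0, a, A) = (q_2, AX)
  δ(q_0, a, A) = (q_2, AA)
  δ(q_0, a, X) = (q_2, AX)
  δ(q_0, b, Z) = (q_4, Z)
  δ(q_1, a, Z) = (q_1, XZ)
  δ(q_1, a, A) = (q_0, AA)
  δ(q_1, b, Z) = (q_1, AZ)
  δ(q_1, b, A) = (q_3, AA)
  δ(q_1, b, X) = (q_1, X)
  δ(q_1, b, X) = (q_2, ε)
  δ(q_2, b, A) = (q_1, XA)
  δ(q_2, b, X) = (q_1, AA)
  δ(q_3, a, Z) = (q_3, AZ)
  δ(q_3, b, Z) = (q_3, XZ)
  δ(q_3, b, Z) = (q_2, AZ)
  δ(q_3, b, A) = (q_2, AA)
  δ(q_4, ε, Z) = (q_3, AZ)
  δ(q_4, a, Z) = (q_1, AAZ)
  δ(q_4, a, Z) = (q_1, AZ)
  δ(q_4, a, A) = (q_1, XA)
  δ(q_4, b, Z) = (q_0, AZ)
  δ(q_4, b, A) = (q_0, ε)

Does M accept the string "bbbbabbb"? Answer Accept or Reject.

Reject

No computation consumes all input and reaches a final state.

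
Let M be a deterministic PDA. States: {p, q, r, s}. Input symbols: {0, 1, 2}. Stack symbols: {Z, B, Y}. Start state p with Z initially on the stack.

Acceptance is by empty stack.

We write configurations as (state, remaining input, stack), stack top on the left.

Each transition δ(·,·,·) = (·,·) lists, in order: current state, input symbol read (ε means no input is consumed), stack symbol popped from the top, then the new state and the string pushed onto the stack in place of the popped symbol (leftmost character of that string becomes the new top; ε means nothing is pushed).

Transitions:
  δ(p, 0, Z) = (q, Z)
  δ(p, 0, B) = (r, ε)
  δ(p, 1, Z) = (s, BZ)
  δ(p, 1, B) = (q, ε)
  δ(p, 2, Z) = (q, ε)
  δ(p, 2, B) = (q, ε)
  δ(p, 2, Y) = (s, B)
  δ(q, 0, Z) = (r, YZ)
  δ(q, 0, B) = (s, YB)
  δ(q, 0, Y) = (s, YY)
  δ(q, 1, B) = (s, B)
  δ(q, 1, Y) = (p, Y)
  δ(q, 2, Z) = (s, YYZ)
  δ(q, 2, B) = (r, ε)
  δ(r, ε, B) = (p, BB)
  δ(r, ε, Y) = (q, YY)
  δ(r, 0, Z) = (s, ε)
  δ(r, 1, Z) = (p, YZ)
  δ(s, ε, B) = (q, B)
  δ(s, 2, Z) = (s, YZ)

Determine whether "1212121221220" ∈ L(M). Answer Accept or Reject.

Accept

(p, 1212121221220, Z)
  read 1, top Z: go to s, push BZ → (s, 212121221220, BZ)
  ε-move, top B: go to q, push B → (q, 212121221220, BZ)
  read 2, top B: go to r, push ε → (r, 12121221220, Z)
  read 1, top Z: go to p, push YZ → (p, 2121221220, YZ)
  read 2, top Y: go to s, push B → (s, 121221220, BZ)
  ε-move, top B: go to q, push B → (q, 121221220, BZ)
  read 1, top B: go to s, push B → (s, 21221220, BZ)
  ε-move, top B: go to q, push B → (q, 21221220, BZ)
  read 2, top B: go to r, push ε → (r, 1221220, Z)
  read 1, top Z: go to p, push YZ → (p, 221220, YZ)
  read 2, top Y: go to s, push B → (s, 21220, BZ)
  ε-move, top B: go to q, push B → (q, 21220, BZ)
  read 2, top B: go to r, push ε → (r, 1220, Z)
  read 1, top Z: go to p, push YZ → (p, 220, YZ)
  read 2, top Y: go to s, push B → (s, 20, BZ)
  ε-move, top B: go to q, push B → (q, 20, BZ)
  read 2, top B: go to r, push ε → (r, 0, Z)
  read 0, top Z: go to s, push ε → (s, ε, ε)
All input consumed and the stack is empty.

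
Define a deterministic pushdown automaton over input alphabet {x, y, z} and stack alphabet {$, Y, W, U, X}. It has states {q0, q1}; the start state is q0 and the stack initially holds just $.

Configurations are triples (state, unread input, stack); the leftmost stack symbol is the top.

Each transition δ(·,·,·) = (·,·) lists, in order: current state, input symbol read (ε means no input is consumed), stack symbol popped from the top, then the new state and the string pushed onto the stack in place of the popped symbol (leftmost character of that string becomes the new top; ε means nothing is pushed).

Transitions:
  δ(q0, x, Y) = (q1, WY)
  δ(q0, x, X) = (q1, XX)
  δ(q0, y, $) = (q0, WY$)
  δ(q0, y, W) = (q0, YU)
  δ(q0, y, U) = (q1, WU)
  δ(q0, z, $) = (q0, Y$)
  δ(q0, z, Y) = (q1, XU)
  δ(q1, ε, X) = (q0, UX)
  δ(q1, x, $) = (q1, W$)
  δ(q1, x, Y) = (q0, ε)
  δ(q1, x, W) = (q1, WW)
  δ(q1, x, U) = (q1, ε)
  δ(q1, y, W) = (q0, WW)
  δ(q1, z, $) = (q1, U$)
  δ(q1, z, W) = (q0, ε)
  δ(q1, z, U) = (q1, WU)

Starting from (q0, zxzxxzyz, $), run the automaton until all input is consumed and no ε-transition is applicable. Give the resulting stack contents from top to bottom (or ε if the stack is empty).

UXUUY$

(q0, zxzxxzyz, $)
  read z, top $: go to q0, push Y$ → (q0, xzxxzyz, Y$)
  read x, top Y: go to q1, push WY → (q1, zxxzyz, WY$)
  read z, top W: go to q0, push ε → (q0, xxzyz, Y$)
  read x, top Y: go to q1, push WY → (q1, xzyz, WY$)
  read x, top W: go to q1, push WW → (q1, zyz, WWY$)
  read z, top W: go to q0, push ε → (q0, yz, WY$)
  read y, top W: go to q0, push YU → (q0, z, YUY$)
  read z, top Y: go to q1, push XU → (q1, ε, XUUY$)
  ε-move, top X: go to q0, push UX → (q0, ε, UXUUY$)
All input consumed in state q0 with stack UXUUY$.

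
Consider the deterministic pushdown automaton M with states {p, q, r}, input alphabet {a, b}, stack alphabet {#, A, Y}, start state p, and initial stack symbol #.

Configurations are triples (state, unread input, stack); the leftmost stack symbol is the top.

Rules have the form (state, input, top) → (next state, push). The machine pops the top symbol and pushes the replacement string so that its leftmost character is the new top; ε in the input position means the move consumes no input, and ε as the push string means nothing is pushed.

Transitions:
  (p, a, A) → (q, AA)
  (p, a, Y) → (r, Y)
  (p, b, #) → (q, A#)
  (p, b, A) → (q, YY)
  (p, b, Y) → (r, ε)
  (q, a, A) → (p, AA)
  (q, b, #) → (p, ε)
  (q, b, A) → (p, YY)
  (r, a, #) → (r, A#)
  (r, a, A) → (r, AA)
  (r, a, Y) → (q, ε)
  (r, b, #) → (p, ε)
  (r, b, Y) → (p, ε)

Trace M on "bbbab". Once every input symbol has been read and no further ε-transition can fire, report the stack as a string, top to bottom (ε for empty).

ε

(p, bbbab, #) ⊢ (q, bbab, A#) ⊢ (p, bab, YY#) ⊢ (r, ab, Y#) ⊢ (q, b, #) ⊢ (p, ε, ε)
All input consumed in state p with stack ε.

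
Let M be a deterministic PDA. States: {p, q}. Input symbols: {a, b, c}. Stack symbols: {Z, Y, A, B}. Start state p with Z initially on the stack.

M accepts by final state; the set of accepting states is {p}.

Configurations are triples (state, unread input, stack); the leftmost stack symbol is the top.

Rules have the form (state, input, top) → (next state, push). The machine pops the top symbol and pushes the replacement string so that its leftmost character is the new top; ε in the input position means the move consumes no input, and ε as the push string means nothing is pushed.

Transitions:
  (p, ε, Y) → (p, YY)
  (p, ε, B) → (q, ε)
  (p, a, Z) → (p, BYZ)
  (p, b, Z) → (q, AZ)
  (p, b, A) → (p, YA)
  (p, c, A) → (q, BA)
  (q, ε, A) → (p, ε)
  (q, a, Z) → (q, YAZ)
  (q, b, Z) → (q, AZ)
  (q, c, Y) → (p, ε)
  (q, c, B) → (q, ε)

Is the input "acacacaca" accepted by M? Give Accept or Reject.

(p, acacacaca, Z)
  read a, top Z: go to p, push BYZ → (p, cacacaca, BYZ)
  ε-move, top B: go to q, push ε → (q, cacacaca, YZ)
  read c, top Y: go to p, push ε → (p, acacaca, Z)
  read a, top Z: go to p, push BYZ → (p, cacaca, BYZ)
  ε-move, top B: go to q, push ε → (q, cacaca, YZ)
  read c, top Y: go to p, push ε → (p, acaca, Z)
  read a, top Z: go to p, push BYZ → (p, caca, BYZ)
  ε-move, top B: go to q, push ε → (q, caca, YZ)
  read c, top Y: go to p, push ε → (p, aca, Z)
  read a, top Z: go to p, push BYZ → (p, ca, BYZ)
  ε-move, top B: go to q, push ε → (q, ca, YZ)
  read c, top Y: go to p, push ε → (p, a, Z)
  read a, top Z: go to p, push BYZ → (p, ε, BYZ)
All input consumed; state p ∈ F.

Accept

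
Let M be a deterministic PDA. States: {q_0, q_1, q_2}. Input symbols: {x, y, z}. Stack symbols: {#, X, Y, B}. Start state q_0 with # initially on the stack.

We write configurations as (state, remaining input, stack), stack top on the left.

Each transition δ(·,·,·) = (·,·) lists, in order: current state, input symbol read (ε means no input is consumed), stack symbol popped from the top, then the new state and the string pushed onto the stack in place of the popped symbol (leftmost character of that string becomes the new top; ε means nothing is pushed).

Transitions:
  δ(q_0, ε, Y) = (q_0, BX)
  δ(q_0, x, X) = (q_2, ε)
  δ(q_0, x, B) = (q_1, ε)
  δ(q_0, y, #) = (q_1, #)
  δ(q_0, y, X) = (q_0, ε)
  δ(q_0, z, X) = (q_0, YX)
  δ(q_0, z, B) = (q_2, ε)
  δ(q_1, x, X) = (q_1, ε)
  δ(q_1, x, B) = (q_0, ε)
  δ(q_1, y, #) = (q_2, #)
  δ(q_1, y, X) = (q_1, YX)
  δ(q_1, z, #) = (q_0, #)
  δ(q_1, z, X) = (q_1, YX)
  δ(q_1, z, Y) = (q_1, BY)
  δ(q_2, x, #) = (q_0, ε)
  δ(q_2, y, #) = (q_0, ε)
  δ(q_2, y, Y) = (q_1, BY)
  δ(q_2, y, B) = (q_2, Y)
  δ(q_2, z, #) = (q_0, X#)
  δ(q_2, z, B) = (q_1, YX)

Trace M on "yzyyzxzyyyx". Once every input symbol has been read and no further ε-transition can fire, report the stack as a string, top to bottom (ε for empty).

(q_0, yzyyzxzyyyx, #) ⊢ (q_1, zyyzxzyyyx, #) ⊢ (q_0, yyzxzyyyx, #) ⊢ (q_1, yzxzyyyx, #) ⊢ (q_2, zxzyyyx, #) ⊢ (q_0, xzyyyx, X#) ⊢ (q_2, zyyyx, #) ⊢ (q_0, yyyx, X#) ⊢ (q_0, yyx, #) ⊢ (q_1, yx, #) ⊢ (q_2, x, #) ⊢ (q_0, ε, ε)
All input consumed in state q_0 with stack ε.

ε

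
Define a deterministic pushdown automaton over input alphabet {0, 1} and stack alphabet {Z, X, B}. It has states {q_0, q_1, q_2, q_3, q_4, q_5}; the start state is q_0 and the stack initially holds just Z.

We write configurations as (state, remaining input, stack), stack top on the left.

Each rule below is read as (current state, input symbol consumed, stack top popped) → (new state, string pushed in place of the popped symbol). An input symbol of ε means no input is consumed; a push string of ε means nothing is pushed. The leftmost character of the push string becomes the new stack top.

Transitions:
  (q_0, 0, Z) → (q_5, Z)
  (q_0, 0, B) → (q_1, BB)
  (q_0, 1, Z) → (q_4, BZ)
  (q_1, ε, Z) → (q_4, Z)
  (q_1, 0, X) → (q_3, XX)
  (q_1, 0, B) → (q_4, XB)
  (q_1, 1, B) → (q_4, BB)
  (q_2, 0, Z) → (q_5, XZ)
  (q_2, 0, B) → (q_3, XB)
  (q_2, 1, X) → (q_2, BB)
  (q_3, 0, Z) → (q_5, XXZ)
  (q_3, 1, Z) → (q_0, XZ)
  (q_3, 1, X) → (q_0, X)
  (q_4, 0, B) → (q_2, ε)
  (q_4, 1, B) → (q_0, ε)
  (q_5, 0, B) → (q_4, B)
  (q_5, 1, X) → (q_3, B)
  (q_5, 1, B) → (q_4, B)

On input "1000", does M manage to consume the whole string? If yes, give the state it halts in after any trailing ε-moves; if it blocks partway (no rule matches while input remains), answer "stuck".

stuck

(q_0, 1000, Z) ⊢ (q_4, 000, BZ) ⊢ (q_2, 00, Z) ⊢ (q_5, 0, XZ)
No transition for (q_5, 0, top X); M blocks with input 0 remaining.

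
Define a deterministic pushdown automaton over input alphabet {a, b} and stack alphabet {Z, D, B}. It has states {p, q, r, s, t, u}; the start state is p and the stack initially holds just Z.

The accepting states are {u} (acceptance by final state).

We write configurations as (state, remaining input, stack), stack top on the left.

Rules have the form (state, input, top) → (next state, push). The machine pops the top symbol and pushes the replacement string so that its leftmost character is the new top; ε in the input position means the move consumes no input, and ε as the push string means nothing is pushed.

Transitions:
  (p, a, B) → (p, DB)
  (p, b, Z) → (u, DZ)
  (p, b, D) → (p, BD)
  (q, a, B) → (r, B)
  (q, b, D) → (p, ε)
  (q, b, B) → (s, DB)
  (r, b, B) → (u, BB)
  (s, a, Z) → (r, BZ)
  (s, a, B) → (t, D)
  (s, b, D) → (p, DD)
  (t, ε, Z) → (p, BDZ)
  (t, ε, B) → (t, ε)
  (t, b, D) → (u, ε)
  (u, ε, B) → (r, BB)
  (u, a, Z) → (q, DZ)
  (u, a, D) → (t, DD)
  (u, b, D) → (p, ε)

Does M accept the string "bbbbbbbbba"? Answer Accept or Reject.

Reject

(p, bbbbbbbbba, Z)
  read b, top Z: go to u, push DZ → (u, bbbbbbbba, DZ)
  read b, top D: go to p, push ε → (p, bbbbbbba, Z)
  read b, top Z: go to u, push DZ → (u, bbbbbba, DZ)
  read b, top D: go to p, push ε → (p, bbbbba, Z)
  read b, top Z: go to u, push DZ → (u, bbbba, DZ)
  read b, top D: go to p, push ε → (p, bbba, Z)
  read b, top Z: go to u, push DZ → (u, bba, DZ)
  read b, top D: go to p, push ε → (p, ba, Z)
  read b, top Z: go to u, push DZ → (u, a, DZ)
  read a, top D: go to t, push DD → (t, ε, DDZ)
All input consumed; state t ∉ F and no further ε-move applies.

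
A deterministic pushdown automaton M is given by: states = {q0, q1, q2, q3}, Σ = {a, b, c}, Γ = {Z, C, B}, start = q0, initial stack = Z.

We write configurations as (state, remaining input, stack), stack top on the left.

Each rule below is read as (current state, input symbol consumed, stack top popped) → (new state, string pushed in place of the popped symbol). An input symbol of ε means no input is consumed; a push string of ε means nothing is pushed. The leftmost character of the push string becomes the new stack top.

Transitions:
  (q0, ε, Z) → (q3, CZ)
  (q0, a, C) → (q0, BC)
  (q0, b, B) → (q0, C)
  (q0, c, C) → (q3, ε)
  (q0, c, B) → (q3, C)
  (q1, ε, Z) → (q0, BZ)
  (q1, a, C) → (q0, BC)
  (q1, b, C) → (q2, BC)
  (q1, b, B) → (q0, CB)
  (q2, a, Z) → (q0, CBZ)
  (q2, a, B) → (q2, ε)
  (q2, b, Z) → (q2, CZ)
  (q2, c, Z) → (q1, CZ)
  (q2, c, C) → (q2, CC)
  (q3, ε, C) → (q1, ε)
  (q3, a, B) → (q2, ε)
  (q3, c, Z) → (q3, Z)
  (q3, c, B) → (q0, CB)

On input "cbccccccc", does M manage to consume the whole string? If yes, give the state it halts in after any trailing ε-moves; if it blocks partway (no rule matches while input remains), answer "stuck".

(q0, cbccccccc, Z)
  ε-move, top Z: go to q3, push CZ → (q3, cbccccccc, CZ)
  ε-move, top C: go to q1, push ε → (q1, cbccccccc, Z)
  ε-move, top Z: go to q0, push BZ → (q0, cbccccccc, BZ)
  read c, top B: go to q3, push C → (q3, bccccccc, CZ)
  ε-move, top C: go to q1, push ε → (q1, bccccccc, Z)
  ε-move, top Z: go to q0, push BZ → (q0, bccccccc, BZ)
  read b, top B: go to q0, push C → (q0, ccccccc, CZ)
  read c, top C: go to q3, push ε → (q3, cccccc, Z)
  read c, top Z: go to q3, push Z → (q3, ccccc, Z)
  read c, top Z: go to q3, push Z → (q3, cccc, Z)
  read c, top Z: go to q3, push Z → (q3, ccc, Z)
  read c, top Z: go to q3, push Z → (q3, cc, Z)
  read c, top Z: go to q3, push Z → (q3, c, Z)
  read c, top Z: go to q3, push Z → (q3, ε, Z)
All input consumed; M is in state q3.

q3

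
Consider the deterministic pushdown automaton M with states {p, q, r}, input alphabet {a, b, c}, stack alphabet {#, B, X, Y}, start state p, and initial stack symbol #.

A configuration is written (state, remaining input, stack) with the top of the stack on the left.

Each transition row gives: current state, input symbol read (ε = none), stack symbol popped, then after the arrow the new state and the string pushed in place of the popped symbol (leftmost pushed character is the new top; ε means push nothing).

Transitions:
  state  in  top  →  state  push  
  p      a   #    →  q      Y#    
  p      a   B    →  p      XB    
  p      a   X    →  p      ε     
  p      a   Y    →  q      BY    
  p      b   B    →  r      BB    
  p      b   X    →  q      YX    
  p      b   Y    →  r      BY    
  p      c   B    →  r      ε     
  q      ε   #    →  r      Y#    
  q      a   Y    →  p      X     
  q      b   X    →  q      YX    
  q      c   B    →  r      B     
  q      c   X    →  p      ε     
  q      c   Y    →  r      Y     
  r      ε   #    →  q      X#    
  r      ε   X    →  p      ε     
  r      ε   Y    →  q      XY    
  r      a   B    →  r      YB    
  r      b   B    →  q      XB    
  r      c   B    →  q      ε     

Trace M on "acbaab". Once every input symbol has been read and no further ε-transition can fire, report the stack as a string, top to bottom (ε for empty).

(p, acbaab, #)
  read a, top #: go to q, push Y# → (q, cbaab, Y#)
  read c, top Y: go to r, push Y → (r, baab, Y#)
  ε-move, top Y: go to q, push XY → (q, baab, XY#)
  read b, top X: go to q, push YX → (q, aab, YXY#)
  read a, top Y: go to p, push X → (p, ab, XXY#)
  read a, top X: go to p, push ε → (p, b, XY#)
  read b, top X: go to q, push YX → (q, ε, YXY#)
All input consumed in state q with stack YXY#.

YXY#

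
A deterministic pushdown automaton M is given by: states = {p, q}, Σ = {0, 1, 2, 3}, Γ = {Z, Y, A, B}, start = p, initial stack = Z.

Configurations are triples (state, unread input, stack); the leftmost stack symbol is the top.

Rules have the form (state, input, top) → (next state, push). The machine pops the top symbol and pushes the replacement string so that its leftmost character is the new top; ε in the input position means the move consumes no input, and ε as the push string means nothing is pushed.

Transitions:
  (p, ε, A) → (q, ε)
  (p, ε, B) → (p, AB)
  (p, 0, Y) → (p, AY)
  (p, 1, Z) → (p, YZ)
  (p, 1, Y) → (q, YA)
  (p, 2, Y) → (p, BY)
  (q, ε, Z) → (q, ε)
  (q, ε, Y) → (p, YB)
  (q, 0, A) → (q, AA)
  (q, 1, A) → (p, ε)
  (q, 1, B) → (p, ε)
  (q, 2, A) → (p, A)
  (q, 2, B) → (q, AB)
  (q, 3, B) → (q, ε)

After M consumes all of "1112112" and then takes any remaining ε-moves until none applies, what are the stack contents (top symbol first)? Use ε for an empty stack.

(p, 1112112, Z) ⊢ (p, 112112, YZ) ⊢ (q, 12112, YAZ) ⊢ (p, 12112, YBAZ) ⊢ (q, 2112, YABAZ) ⊢ (p, 2112, YBABAZ) ⊢ (p, 112, BYBABAZ) ⊢ (p, 112, ABYBABAZ) ⊢ (q, 112, BYBABAZ) ⊢ (p, 12, YBABAZ) ⊢ (q, 2, YABABAZ) ⊢ (p, 2, YBABABAZ) ⊢ (p, ε, BYBABABAZ) ⊢ (p, ε, ABYBABABAZ) ⊢ (q, ε, BYBABABAZ)
All input consumed in state q with stack BYBABABAZ.

BYBABABAZ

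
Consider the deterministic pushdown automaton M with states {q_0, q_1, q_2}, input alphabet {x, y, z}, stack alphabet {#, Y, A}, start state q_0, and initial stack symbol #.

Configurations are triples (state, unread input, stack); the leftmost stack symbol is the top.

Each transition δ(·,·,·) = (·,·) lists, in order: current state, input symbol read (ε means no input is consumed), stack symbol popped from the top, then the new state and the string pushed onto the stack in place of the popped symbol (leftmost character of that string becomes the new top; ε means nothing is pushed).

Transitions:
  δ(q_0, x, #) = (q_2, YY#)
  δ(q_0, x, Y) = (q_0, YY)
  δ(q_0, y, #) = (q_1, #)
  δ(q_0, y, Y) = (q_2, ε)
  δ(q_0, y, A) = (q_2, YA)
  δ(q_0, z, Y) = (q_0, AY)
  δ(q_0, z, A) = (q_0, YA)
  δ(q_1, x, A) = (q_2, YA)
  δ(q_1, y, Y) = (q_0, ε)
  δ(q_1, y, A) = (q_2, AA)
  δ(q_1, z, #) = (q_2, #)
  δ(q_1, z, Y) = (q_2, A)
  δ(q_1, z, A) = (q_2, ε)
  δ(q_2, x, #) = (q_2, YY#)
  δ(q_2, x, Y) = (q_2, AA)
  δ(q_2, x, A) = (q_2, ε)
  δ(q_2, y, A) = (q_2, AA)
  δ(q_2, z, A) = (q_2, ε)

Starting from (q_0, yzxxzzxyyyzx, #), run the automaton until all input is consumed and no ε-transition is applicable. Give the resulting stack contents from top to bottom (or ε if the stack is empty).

AAA#

(q_0, yzxxzzxyyyzx, #)
  read y, top #: go to q_1, push # → (q_1, zxxzzxyyyzx, #)
  read z, top #: go to q_2, push # → (q_2, xxzzxyyyzx, #)
  read x, top #: go to q_2, push YY# → (q_2, xzzxyyyzx, YY#)
  read x, top Y: go to q_2, push AA → (q_2, zzxyyyzx, AAY#)
  read z, top A: go to q_2, push ε → (q_2, zxyyyzx, AY#)
  read z, top A: go to q_2, push ε → (q_2, xyyyzx, Y#)
  read x, top Y: go to q_2, push AA → (q_2, yyyzx, AA#)
  read y, top A: go to q_2, push AA → (q_2, yyzx, AAA#)
  read y, top A: go to q_2, push AA → (q_2, yzx, AAAA#)
  read y, top A: go to q_2, push AA → (q_2, zx, AAAAA#)
  read z, top A: go to q_2, push ε → (q_2, x, AAAA#)
  read x, top A: go to q_2, push ε → (q_2, ε, AAA#)
All input consumed in state q_2 with stack AAA#.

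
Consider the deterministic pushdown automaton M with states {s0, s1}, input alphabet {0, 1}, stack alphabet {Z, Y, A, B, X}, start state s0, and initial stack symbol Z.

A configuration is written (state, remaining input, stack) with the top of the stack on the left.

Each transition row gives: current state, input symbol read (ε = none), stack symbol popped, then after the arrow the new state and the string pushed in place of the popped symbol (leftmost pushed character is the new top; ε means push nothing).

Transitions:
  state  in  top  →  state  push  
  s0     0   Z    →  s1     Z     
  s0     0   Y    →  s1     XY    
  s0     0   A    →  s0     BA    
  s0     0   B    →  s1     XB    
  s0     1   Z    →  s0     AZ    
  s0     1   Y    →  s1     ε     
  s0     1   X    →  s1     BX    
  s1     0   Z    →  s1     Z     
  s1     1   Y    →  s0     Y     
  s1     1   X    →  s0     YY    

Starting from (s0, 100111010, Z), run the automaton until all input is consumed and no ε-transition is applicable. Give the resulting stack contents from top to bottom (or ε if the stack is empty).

(s0, 100111010, Z)
  read 1, top Z: go to s0, push AZ → (s0, 00111010, AZ)
  read 0, top A: go to s0, push BA → (s0, 0111010, BAZ)
  read 0, top B: go to s1, push XB → (s1, 111010, XBAZ)
  read 1, top X: go to s0, push YY → (s0, 11010, YYBAZ)
  read 1, top Y: go to s1, push ε → (s1, 1010, YBAZ)
  read 1, top Y: go to s0, push Y → (s0, 010, YBAZ)
  read 0, top Y: go to s1, push XY → (s1, 10, XYBAZ)
  read 1, top X: go to s0, push YY → (s0, 0, YYYBAZ)
  read 0, top Y: go to s1, push XY → (s1, ε, XYYYBAZ)
All input consumed in state s1 with stack XYYYBAZ.

XYYYBAZ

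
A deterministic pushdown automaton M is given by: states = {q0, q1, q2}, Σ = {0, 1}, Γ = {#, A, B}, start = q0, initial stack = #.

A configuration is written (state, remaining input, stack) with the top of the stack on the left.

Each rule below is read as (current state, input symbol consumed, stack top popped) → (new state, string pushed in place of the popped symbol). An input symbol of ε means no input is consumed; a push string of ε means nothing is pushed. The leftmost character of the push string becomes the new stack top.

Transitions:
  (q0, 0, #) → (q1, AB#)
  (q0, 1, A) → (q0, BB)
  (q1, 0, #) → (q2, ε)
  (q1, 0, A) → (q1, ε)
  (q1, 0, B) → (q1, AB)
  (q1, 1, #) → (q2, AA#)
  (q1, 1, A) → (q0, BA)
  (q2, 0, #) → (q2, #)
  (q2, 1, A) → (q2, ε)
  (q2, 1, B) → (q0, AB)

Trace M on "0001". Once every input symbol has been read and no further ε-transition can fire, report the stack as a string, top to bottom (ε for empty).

BAB#

(q0, 0001, #)
  read 0, top #: go to q1, push AB# → (q1, 001, AB#)
  read 0, top A: go to q1, push ε → (q1, 01, B#)
  read 0, top B: go to q1, push AB → (q1, 1, AB#)
  read 1, top A: go to q0, push BA → (q0, ε, BAB#)
All input consumed in state q0 with stack BAB#.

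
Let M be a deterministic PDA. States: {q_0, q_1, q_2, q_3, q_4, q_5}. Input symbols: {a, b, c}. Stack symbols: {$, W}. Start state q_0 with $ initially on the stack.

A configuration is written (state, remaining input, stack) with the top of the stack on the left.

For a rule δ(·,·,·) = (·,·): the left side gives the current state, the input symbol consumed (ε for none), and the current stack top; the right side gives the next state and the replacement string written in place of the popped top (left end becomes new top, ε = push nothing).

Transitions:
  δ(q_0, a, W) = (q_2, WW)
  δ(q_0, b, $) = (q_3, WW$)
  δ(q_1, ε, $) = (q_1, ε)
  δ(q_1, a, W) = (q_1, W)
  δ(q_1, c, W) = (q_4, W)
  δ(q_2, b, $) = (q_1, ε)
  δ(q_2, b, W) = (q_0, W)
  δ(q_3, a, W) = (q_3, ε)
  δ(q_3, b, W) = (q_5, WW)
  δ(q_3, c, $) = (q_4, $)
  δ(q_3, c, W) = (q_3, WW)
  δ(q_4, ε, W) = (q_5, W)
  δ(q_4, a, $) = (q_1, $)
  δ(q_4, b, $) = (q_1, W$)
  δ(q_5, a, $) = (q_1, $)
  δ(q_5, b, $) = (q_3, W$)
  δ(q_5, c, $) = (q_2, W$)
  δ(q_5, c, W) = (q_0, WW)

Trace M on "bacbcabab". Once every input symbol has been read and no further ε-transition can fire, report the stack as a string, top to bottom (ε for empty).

(q_0, bacbcabab, $) ⊢ (q_3, acbcabab, WW$) ⊢ (q_3, cbcabab, W$) ⊢ (q_3, bcabab, WW$) ⊢ (q_5, cabab, WWW$) ⊢ (q_0, abab, WWWW$) ⊢ (q_2, bab, WWWWW$) ⊢ (q_0, ab, WWWWW$) ⊢ (q_2, b, WWWWWW$) ⊢ (q_0, ε, WWWWWW$)
All input consumed in state q_0 with stack WWWWWW$.

WWWWWW$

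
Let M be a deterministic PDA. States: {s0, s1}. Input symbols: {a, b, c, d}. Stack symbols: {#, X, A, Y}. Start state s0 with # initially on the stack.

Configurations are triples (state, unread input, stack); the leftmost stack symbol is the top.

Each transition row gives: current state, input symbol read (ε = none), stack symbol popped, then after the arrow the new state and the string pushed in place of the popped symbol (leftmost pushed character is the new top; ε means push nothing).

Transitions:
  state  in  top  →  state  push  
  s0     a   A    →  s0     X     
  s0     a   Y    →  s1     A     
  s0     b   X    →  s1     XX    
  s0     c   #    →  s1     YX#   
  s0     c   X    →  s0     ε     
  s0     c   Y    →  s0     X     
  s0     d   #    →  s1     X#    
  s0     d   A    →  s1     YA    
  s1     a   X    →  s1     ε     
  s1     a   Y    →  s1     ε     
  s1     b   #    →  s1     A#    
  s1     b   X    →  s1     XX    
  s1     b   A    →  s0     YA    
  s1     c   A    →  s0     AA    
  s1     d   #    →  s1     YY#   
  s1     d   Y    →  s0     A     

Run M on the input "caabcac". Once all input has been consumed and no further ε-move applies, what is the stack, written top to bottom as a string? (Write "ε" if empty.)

(s0, caabcac, #) ⊢ (s1, aabcac, YX#) ⊢ (s1, abcac, X#) ⊢ (s1, bcac, #) ⊢ (s1, cac, A#) ⊢ (s0, ac, AA#) ⊢ (s0, c, XA#) ⊢ (s0, ε, A#)
All input consumed in state s0 with stack A#.

A#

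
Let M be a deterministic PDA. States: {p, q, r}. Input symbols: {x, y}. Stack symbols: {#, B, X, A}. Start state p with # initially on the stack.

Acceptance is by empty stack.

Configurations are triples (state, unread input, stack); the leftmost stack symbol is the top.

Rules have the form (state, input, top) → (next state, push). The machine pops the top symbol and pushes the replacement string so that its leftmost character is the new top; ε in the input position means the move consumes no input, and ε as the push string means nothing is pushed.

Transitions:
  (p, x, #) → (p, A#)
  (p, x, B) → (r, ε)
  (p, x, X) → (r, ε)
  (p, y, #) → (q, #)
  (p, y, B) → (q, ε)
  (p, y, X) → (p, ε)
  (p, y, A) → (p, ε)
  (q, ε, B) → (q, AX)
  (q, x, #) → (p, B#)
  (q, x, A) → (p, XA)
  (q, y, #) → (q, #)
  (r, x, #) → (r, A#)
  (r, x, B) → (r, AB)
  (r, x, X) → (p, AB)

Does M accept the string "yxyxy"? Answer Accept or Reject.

(p, yxyxy, #) ⊢ (q, xyxy, #) ⊢ (p, yxy, B#) ⊢ (q, xy, #) ⊢ (p, y, B#) ⊢ (q, ε, #)
All input consumed; stack is #, not empty, and no further ε-move applies.

Reject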